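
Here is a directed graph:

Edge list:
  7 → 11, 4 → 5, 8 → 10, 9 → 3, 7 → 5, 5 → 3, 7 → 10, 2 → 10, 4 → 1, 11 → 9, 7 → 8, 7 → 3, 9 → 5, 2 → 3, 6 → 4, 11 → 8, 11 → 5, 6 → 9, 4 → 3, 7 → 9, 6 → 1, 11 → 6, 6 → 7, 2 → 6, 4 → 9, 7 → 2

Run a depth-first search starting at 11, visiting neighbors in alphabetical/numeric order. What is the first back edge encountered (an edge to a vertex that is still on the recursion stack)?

2->6

DFS from 11 (visiting neighbors in alphabetical/numeric order); mark gray on enter, black on exit:
11 gray
  5 gray
    3 gray
    3 black
  5 black
  6 gray
    1 gray
    1 black
    4 gray
      4→1: 1 black — skip
      4→3: 3 black — skip
      4→5: 5 black — skip
      9 gray
        9→3: 3 black — skip
        9→5: 5 black — skip
      9 black
    4 black
    7 gray
      2 gray
        2→3: 3 black — skip
        2→6: 6 is gray → back edge
First back edge: 2 → 6.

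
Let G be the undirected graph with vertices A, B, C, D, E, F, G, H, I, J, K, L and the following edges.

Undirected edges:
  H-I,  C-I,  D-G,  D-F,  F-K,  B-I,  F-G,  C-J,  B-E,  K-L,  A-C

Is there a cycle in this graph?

DFS, tracking each vertex's parent; an edge to a visited non-parent vertex closes a cycle.
Start from K:
visit K (parent –)
  visit L (parent K)
    L–K: parent, skip
  visit F (parent K)
    F–K: parent, skip
    visit D (parent F)
      visit G (parent D)
        G–D: parent, skip
        G–F: F visited and ≠ parent → cycle
Cycle: F – D – G – F.

Yes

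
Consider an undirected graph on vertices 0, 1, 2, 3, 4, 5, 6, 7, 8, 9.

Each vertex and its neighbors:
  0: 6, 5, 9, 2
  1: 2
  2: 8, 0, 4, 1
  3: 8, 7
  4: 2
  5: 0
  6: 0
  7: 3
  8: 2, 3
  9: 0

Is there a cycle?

DFS, tracking each vertex's parent; an edge to a visited non-parent vertex closes a cycle.
Start from 3:
visit 3 (parent –)
  visit 8 (parent 3)
    visit 2 (parent 8)
      2–8: parent, skip
      visit 0 (parent 2)
        visit 6 (parent 0)
          6–0: parent, skip
        visit 5 (parent 0)
          5–0: parent, skip
        visit 9 (parent 0)
          9–0: parent, skip
        0–2: parent, skip
      visit 4 (parent 2)
        4–2: parent, skip
      visit 1 (parent 2)
        1–2: parent, skip
    8–3: parent, skip
  visit 7 (parent 3)
    7–3: parent, skip
No non-parent visited neighbor found — the graph is a forest.

No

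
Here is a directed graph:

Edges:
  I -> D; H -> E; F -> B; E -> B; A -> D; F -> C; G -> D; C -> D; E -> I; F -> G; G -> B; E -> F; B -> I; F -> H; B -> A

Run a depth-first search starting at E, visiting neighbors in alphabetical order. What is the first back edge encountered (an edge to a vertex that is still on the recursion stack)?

DFS from E (visiting neighbors in alphabetical order); mark gray on enter, black on exit:
E gray
  B gray
    A gray
      D gray
      D black
    A black
    I gray
      I→D: D black — skip
    I black
  B black
  F gray
    F→B: B black — skip
    C gray
      C→D: D black — skip
    C black
    G gray
      G→B: B black — skip
      G→D: D black — skip
    G black
    H gray
      H→E: E is gray → back edge
First back edge: H → E.

H→E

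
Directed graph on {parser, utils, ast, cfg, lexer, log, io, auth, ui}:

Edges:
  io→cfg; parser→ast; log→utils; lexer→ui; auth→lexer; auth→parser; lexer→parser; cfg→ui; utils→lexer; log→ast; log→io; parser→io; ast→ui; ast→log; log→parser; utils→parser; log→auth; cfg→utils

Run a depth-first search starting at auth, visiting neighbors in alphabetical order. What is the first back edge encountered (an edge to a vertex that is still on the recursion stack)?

log->ast

DFS from auth (visiting neighbors in alphabetical order); mark gray on enter, black on exit:
auth gray
  lexer gray
    parser gray
      ast gray
        log gray
          log→ast: ast is gray → back edge
First back edge: log → ast.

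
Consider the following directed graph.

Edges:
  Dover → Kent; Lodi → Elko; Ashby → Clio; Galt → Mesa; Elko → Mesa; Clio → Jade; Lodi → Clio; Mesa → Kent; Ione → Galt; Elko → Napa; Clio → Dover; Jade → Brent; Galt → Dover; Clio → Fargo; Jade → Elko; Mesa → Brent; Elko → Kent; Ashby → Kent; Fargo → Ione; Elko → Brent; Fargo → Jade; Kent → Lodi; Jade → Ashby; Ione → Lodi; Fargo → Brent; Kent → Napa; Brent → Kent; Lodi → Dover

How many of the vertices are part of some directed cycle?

12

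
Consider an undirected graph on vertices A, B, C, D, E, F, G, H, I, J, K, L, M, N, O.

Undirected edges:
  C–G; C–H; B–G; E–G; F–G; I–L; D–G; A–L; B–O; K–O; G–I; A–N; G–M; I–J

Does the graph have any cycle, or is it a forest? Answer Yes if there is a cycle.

DFS, tracking each vertex's parent; an edge to a visited non-parent vertex closes a cycle.
Start from J:
visit J (parent –)
  visit I (parent J)
    visit G (parent I)
      visit B (parent G)
        B–G: parent, skip
        visit O (parent B)
          visit K (parent O)
            K–O: parent, skip
          O–B: parent, skip
      visit C (parent G)
        C–G: parent, skip
        visit H (parent C)
          H–C: parent, skip
      visit D (parent G)
        D–G: parent, skip
      G–I: parent, skip
      visit F (parent G)
        F–G: parent, skip
      visit M (parent G)
        M–G: parent, skip
      visit E (parent G)
        E–G: parent, skip
    I–J: parent, skip
    visit L (parent I)
      visit A (parent L)
        A–L: parent, skip
        visit N (parent A)
          N–A: parent, skip
      L–I: parent, skip
No non-parent visited neighbor found — the graph is a forest.

No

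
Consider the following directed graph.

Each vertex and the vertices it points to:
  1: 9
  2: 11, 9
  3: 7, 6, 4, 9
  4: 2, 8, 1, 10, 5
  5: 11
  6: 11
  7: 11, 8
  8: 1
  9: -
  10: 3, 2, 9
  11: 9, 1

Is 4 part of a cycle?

4 is on a cycle iff 4 can reach itself via ≥1 edge.
4 → 10 → 3 → 4 — yes.

Yes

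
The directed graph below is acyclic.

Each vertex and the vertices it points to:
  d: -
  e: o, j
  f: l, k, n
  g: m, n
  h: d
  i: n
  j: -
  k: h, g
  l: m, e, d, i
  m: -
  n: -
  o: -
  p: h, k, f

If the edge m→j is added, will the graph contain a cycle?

No

Adding m→j creates a cycle iff j can already reach m.
Explore from j: no path reaches m. The graph stays acyclic.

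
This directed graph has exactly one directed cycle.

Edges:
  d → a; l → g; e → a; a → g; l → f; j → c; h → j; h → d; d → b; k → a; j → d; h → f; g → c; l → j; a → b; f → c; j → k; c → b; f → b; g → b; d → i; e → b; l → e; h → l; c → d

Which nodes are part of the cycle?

a, c, d, g

DFS with gray/black marking from d:
d gray
  i gray
  i black
  b gray
  b black
  a gray
    g gray
      c gray
        c→b: b black — skip
        c→d: d is gray → back edge
Back edge closes the cycle d → a → g → c → d; its vertices are {a, c, d, g}.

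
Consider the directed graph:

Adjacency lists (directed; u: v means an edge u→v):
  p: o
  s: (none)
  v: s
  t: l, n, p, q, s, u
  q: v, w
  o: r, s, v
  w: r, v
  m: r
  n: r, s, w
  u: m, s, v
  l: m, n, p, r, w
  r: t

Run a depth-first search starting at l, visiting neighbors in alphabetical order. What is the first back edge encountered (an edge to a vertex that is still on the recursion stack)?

DFS from l (visiting neighbors in alphabetical order); mark gray on enter, black on exit:
l gray
  m gray
    r gray
      t gray
        t→l: l is gray → back edge
First back edge: t → l.

t->l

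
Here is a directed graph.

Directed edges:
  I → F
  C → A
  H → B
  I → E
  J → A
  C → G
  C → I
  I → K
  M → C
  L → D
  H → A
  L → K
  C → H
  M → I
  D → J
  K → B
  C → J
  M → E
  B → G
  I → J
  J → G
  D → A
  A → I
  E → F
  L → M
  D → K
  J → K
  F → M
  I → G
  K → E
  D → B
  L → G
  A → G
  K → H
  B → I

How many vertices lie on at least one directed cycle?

A vertex is on a directed cycle iff it belongs to a strongly connected component of size ≥ 2 (or has a self-loop).
The vertices on cycles are {A, B, C, E, F, H, I, J, K, M} — 10 in total.

10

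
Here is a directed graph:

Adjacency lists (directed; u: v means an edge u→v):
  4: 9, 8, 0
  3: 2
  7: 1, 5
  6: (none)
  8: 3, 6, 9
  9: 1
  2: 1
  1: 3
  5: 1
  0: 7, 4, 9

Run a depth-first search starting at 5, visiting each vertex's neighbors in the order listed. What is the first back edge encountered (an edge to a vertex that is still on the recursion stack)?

2->1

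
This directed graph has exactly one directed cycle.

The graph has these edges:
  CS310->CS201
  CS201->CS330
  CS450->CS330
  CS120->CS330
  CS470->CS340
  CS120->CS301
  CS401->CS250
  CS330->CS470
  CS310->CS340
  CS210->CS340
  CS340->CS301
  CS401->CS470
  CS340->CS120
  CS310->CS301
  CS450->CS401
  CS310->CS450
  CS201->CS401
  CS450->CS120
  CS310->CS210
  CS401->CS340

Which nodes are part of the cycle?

CS120, CS330, CS340, CS470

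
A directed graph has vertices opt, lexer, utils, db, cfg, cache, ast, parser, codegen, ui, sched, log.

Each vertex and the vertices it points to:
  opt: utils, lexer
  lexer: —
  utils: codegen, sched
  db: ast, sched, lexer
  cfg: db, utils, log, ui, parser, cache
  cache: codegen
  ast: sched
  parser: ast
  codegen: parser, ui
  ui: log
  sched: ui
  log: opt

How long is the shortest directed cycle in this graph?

For each vertex v, BFS finds the shortest path from v back to v.
The shortest such closed walk is log → opt → utils → codegen → ui → log, length 5.

5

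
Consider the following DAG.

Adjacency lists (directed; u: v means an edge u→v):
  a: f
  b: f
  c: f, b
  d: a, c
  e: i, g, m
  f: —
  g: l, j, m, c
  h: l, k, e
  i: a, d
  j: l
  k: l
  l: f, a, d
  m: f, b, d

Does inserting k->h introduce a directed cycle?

Adding k→h creates a cycle iff h can already reach k.
Path from h: h → k.
So h → … → k → h is a cycle.

Yes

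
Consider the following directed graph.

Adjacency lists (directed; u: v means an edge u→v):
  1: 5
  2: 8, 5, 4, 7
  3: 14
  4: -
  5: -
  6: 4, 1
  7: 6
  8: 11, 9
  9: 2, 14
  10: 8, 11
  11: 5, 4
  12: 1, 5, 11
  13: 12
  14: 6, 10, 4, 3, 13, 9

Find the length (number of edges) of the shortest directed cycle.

2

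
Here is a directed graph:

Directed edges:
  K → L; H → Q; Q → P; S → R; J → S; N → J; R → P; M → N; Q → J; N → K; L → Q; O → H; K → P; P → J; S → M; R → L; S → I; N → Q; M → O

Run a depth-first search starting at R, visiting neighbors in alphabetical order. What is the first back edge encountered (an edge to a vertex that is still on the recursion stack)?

DFS from R (visiting neighbors in alphabetical order); mark gray on enter, black on exit:
R gray
  L gray
    Q gray
      J gray
        S gray
          I gray
          I black
          M gray
            N gray
              N→J: J is gray → back edge
First back edge: N → J.

N->J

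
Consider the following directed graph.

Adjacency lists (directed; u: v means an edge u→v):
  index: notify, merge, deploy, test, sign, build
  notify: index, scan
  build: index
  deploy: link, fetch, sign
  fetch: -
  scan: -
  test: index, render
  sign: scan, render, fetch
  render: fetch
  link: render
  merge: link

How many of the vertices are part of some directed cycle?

A vertex is on a directed cycle iff it belongs to a strongly connected component of size ≥ 2 (or has a self-loop).
The vertices on cycles are {test, build, index, notify} — 4 in total.

4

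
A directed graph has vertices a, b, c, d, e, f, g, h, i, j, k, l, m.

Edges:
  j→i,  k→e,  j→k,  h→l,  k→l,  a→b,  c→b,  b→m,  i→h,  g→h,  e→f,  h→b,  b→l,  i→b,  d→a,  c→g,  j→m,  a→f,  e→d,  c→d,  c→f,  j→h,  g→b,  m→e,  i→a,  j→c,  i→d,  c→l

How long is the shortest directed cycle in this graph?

5

For each vertex v, BFS finds the shortest path from v back to v.
The shortest such closed walk is m → e → d → a → b → m, length 5.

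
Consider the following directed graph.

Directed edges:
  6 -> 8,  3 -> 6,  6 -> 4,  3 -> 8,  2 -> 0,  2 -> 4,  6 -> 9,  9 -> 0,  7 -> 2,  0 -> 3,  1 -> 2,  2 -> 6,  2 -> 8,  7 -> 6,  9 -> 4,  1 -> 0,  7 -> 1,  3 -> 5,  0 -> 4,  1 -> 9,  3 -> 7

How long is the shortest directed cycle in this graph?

4

For each vertex v, BFS finds the shortest path from v back to v.
The shortest such closed walk is 3 → 6 → 9 → 0 → 3, length 4.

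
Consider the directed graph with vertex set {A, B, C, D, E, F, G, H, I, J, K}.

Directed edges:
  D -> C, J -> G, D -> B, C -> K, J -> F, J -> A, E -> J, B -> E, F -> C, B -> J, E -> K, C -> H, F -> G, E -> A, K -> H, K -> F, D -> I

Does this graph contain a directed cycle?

Yes

DFS with white/gray/black marking, starting from C:
C gray
  H gray
  H black
  K gray
    F gray
      F→C: C is gray → back edge
Back edge found, so a cycle exists: C → K → F → C.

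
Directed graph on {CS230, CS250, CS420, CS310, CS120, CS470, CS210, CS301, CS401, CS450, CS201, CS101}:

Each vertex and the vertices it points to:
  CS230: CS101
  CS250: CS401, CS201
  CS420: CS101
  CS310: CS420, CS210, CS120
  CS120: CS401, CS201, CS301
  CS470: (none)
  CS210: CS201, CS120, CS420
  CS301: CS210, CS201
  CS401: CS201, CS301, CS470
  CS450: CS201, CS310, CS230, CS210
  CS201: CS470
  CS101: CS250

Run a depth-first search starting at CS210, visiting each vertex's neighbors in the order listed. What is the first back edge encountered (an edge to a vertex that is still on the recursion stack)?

DFS from CS210 (visiting each vertex's neighbors in the order listed); mark gray on enter, black on exit:
CS210 gray
  CS201 gray
    CS470 gray
    CS470 black
  CS201 black
  CS120 gray
    CS401 gray
      CS401→CS201: CS201 black — skip
      CS301 gray
        CS301→CS210: CS210 is gray → back edge
First back edge: CS301 → CS210.

CS301→CS210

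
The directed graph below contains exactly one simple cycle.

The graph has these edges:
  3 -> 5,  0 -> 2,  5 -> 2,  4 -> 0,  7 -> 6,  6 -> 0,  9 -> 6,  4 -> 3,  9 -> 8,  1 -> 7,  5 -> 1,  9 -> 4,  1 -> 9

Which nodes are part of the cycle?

1, 3, 4, 5, 9

DFS with gray/black marking from 1:
1 gray
  7 gray
    6 gray
      0 gray
        2 gray
        2 black
      0 black
    6 black
  7 black
  9 gray
    9→6: 6 black — skip
    8 gray
    8 black
    4 gray
      3 gray
        5 gray
          5→2: 2 black — skip
          5→1: 1 is gray → back edge
Back edge closes the cycle 1 → 9 → 4 → 3 → 5 → 1; its vertices are {1, 3, 4, 5, 9}.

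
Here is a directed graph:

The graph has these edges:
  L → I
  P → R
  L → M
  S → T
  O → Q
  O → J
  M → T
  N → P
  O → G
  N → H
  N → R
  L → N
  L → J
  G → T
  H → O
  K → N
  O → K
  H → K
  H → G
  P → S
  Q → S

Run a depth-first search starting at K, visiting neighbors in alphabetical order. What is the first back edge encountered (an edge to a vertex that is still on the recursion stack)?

DFS from K (visiting neighbors in alphabetical order); mark gray on enter, black on exit:
K gray
  N gray
    H gray
      G gray
        T gray
        T black
      G black
      H→K: K is gray → back edge
First back edge: H → K.

H→K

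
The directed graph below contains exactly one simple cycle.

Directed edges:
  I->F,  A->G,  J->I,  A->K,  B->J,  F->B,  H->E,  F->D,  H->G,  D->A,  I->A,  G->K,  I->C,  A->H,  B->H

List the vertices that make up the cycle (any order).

B, F, I, J

DFS with gray/black marking from I:
I gray
  C gray
  C black
  F gray
    D gray
      A gray
        K gray
        K black
        G gray
          G→K: K black — skip
        G black
        H gray
          H→G: G black — skip
          E gray
          E black
        H black
      A black
    D black
    B gray
      B→H: H black — skip
      J gray
        J→I: I is gray → back edge
Back edge closes the cycle I → F → B → J → I; its vertices are {B, F, I, J}.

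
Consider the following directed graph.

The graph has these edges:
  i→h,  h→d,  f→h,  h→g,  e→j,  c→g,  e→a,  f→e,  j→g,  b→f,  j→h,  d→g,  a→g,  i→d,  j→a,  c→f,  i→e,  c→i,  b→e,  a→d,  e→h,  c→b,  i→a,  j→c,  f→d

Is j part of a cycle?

j is on a cycle iff j can reach itself via ≥1 edge.
j → c → i → e → j — yes.

Yes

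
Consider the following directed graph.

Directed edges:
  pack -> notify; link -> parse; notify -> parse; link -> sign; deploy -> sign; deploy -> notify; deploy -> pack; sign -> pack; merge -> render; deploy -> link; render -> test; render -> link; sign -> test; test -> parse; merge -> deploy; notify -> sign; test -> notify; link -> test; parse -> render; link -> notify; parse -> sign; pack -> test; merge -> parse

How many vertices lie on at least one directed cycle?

A vertex is on a directed cycle iff it belongs to a strongly connected component of size ≥ 2 (or has a self-loop).
The vertices on cycles are {link, pack, sign, test, parse, notify, render} — 7 in total.

7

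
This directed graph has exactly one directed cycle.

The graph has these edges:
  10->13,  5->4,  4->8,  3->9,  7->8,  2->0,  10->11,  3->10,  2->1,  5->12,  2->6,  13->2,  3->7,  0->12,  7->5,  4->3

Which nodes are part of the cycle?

DFS with gray/black marking from 4:
4 gray
  3 gray
    9 gray
    9 black
    7 gray
      8 gray
      8 black
      5 gray
        12 gray
        12 black
        5→4: 4 is gray → back edge
Back edge closes the cycle 4 → 3 → 7 → 5 → 4; its vertices are {3, 4, 5, 7}.

3, 4, 5, 7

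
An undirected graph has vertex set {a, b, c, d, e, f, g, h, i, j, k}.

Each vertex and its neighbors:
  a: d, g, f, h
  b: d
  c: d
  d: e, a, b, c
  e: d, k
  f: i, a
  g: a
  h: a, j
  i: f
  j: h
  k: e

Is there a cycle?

No

DFS, tracking each vertex's parent; an edge to a visited non-parent vertex closes a cycle.
Start from c:
visit c (parent –)
  visit d (parent c)
    visit e (parent d)
      e–d: parent, skip
      visit k (parent e)
        k–e: parent, skip
    visit a (parent d)
      a–d: parent, skip
      visit g (parent a)
        g–a: parent, skip
      visit f (parent a)
        visit i (parent f)
          i–f: parent, skip
        f–a: parent, skip
      visit h (parent a)
        h–a: parent, skip
        visit j (parent h)
          j–h: parent, skip
    visit b (parent d)
      b–d: parent, skip
    d–c: parent, skip
No non-parent visited neighbor found — the graph is a forest.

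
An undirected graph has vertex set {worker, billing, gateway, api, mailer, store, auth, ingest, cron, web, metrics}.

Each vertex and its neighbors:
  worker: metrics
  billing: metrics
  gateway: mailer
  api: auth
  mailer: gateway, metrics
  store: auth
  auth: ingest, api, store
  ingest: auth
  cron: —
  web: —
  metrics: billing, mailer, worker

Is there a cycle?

DFS, tracking each vertex's parent; an edge to a visited non-parent vertex closes a cycle.
Start from worker:
visit worker (parent –)
  visit metrics (parent worker)
    visit billing (parent metrics)
      billing–metrics: parent, skip
    visit mailer (parent metrics)
      visit gateway (parent mailer)
        gateway–mailer: parent, skip
      mailer–metrics: parent, skip
    metrics–worker: parent, skip
visit api (parent –)
  visit auth (parent api)
    visit ingest (parent auth)
      ingest–auth: parent, skip
    auth–api: parent, skip
    visit store (parent auth)
      store–auth: parent, skip
visit cron (parent –)
visit web (parent –)
No non-parent visited neighbor found — the graph is a forest.

No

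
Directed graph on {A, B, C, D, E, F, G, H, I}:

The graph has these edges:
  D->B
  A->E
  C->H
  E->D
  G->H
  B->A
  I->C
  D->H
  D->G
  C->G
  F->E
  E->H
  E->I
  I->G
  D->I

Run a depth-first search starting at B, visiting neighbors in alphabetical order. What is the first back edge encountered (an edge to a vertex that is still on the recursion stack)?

D→B

DFS from B (visiting neighbors in alphabetical order); mark gray on enter, black on exit:
B gray
  A gray
    E gray
      D gray
        D→B: B is gray → back edge
First back edge: D → B.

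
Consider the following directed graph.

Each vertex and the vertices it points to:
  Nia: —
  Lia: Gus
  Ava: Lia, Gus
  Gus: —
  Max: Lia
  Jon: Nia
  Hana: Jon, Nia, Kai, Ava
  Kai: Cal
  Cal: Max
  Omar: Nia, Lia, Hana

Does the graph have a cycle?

DFS with white/gray/black marking, starting from Kai:
Kai gray
  Cal gray
    Max gray
      Lia gray
        Gus gray
        Gus black
      Lia black
    Max black
  Cal black
Kai black
Nia gray
Nia black
Ava gray
  Ava→Lia: Lia black — skip
  Ava→Gus: Gus black — skip
Ava black
Jon gray
  Jon→Nia: Nia black — skip
Jon black
Hana gray
  Hana→Jon: Jon black — skip
  Hana→Nia: Nia black — skip
  Hana→Kai: Kai black — skip
  Hana→Ava: Ava black — skip
Hana black
Omar gray
  Omar→Nia: Nia black — skip
  Omar→Lia: Lia black — skip
  Omar→Hana: Hana black — skip
Omar black
Every edge goes to a white or black vertex — no back edge, so the graph is acyclic.

No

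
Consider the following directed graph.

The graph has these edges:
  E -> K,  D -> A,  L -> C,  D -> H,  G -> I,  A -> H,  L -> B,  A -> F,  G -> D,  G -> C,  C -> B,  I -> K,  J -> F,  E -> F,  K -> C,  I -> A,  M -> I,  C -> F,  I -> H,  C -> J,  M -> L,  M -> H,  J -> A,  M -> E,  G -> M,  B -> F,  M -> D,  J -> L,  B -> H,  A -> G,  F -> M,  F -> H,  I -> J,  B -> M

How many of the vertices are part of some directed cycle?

12

A vertex is on a directed cycle iff it belongs to a strongly connected component of size ≥ 2 (or has a self-loop).
The vertices on cycles are {A, B, C, D, E, F, G, I, J, K, L, M} — 12 in total.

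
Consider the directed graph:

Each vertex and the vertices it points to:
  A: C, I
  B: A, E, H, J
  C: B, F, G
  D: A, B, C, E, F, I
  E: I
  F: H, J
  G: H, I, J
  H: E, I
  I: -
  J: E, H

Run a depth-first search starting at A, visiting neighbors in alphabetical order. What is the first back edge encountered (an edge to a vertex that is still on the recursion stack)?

B->A

DFS from A (visiting neighbors in alphabetical order); mark gray on enter, black on exit:
A gray
  C gray
    B gray
      B→A: A is gray → back edge
First back edge: B → A.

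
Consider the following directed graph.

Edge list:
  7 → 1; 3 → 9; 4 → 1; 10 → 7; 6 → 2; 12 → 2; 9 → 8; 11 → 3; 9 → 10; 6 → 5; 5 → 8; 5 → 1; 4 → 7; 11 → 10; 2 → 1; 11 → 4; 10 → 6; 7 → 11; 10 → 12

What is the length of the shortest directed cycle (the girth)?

For each vertex v, BFS finds the shortest path from v back to v.
The shortest such closed walk is 10 → 7 → 11 → 10, length 3.

3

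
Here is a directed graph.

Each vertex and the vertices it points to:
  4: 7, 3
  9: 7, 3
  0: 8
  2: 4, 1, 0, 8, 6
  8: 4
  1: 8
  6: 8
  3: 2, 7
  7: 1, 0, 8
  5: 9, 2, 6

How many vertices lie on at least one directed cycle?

8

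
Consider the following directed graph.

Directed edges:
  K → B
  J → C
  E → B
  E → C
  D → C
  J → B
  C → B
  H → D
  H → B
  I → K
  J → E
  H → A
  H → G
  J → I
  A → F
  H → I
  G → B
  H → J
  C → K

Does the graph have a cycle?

DFS with white/gray/black marking, starting from G:
G gray
  B gray
  B black
G black
A gray
  F gray
  F black
A black
C gray
  K gray
    K→B: B black — skip
  K black
  C→B: B black — skip
C black
D gray
  D→C: C black — skip
D black
E gray
  E→C: C black — skip
  E→B: B black — skip
E black
H gray
  H→G: G black — skip
  I gray
    I→K: K black — skip
  I black
  H→B: B black — skip
  J gray
    J→C: C black — skip
    J→I: I black — skip
    J→E: E black — skip
    J→B: B black — skip
  J black
  H→D: D black — skip
  H→A: A black — skip
H black
Every edge goes to a white or black vertex — no back edge, so the graph is acyclic.

No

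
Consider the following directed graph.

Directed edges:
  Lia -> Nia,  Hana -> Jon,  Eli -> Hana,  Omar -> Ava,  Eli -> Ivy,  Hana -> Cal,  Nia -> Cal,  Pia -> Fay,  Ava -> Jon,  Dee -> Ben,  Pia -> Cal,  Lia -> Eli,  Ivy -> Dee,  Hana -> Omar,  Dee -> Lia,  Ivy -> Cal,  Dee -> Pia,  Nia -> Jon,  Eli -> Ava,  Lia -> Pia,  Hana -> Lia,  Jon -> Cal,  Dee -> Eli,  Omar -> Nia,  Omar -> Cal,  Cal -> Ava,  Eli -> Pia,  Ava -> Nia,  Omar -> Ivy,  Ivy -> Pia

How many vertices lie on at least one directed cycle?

A vertex is on a directed cycle iff it belongs to a strongly connected component of size ≥ 2 (or has a self-loop).
The vertices on cycles are {Ava, Cal, Dee, Eli, Ivy, Jon, Lia, Nia, Hana, Omar} — 10 in total.

10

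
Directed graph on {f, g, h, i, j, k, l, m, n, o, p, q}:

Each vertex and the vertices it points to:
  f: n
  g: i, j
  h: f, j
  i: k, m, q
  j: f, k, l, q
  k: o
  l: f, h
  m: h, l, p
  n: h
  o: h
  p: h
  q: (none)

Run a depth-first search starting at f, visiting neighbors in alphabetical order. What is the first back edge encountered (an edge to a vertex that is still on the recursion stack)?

h→f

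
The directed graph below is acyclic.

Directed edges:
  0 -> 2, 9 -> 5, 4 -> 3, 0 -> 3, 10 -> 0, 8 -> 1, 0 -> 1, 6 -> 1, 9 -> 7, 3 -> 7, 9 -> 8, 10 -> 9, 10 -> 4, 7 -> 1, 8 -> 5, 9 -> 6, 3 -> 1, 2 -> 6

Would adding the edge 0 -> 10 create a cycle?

Yes

Adding 0→10 creates a cycle iff 10 can already reach 0.
Path from 10: 10 → 0.
So 10 → … → 0 → 10 is a cycle.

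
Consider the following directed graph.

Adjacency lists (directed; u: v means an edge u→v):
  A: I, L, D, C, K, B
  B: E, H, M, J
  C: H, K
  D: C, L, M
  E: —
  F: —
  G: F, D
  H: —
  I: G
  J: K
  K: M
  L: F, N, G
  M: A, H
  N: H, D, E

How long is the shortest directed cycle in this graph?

For each vertex v, BFS finds the shortest path from v back to v.
The shortest such closed walk is A → D → M → A, length 3.

3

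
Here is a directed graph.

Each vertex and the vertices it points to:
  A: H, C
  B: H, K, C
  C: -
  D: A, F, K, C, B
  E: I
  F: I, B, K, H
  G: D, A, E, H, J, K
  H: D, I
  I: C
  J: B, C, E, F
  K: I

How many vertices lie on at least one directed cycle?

5

A vertex is on a directed cycle iff it belongs to a strongly connected component of size ≥ 2 (or has a self-loop).
The vertices on cycles are {A, B, D, F, H} — 5 in total.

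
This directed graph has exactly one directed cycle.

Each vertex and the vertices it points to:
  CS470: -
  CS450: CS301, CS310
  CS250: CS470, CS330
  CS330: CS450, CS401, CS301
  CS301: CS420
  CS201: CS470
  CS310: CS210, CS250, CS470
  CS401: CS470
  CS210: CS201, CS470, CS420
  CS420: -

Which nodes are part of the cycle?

CS250, CS310, CS330, CS450

DFS with gray/black marking from CS450:
CS450 gray
  CS301 gray
    CS420 gray
    CS420 black
  CS301 black
  CS310 gray
    CS210 gray
      CS201 gray
        CS470 gray
        CS470 black
      CS201 black
      CS210→CS470: CS470 black — skip
      CS210→CS420: CS420 black — skip
    CS210 black
    CS250 gray
      CS250→CS470: CS470 black — skip
      CS330 gray
        CS330→CS450: CS450 is gray → back edge
Back edge closes the cycle CS450 → CS310 → CS250 → CS330 → CS450; its vertices are {CS250, CS310, CS330, CS450}.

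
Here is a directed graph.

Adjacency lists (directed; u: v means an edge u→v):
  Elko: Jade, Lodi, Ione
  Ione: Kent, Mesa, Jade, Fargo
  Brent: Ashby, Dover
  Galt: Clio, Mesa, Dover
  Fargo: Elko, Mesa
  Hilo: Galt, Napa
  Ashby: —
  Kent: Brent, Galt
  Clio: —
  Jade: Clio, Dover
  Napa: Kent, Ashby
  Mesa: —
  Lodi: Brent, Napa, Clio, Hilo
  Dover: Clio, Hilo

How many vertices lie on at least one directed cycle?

9

A vertex is on a directed cycle iff it belongs to a strongly connected component of size ≥ 2 (or has a self-loop).
The vertices on cycles are {Elko, Galt, Hilo, Ione, Kent, Napa, Brent, Dover, Fargo} — 9 in total.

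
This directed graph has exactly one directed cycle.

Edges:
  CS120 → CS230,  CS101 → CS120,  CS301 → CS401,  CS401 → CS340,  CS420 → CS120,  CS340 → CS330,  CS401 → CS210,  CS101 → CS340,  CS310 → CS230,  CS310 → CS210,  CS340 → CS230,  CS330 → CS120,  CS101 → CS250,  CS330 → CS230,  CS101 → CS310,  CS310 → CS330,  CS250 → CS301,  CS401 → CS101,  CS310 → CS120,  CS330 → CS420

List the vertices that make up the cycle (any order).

CS101, CS250, CS301, CS401

DFS with gray/black marking from CS401:
CS401 gray
  CS210 gray
  CS210 black
  CS340 gray
    CS230 gray
    CS230 black
    CS330 gray
      CS420 gray
        CS120 gray
          CS120→CS230: CS230 black — skip
        CS120 black
      CS420 black
      CS330→CS230: CS230 black — skip
      CS330→CS120: CS120 black — skip
    CS330 black
  CS340 black
  CS101 gray
    CS250 gray
      CS301 gray
        CS301→CS401: CS401 is gray → back edge
Back edge closes the cycle CS401 → CS101 → CS250 → CS301 → CS401; its vertices are {CS101, CS250, CS301, CS401}.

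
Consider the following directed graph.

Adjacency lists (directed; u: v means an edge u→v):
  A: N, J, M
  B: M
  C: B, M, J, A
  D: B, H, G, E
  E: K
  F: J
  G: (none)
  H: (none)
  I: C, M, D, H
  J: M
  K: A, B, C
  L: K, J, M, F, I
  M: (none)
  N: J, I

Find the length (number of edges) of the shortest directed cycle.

For each vertex v, BFS finds the shortest path from v back to v.
The shortest such closed walk is I → C → A → N → I, length 4.

4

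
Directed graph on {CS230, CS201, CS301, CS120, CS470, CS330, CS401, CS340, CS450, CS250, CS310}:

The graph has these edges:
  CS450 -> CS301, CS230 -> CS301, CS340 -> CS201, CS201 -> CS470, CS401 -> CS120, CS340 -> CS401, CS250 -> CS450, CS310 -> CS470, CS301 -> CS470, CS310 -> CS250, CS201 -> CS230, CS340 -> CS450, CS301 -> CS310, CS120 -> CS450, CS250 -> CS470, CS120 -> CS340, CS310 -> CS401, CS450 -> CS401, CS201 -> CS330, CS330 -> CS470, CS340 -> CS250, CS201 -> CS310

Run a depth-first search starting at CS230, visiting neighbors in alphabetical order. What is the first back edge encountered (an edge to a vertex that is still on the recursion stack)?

CS450->CS301

DFS from CS230 (visiting neighbors in alphabetical order); mark gray on enter, black on exit:
CS230 gray
  CS301 gray
    CS310 gray
      CS250 gray
        CS450 gray
          CS450→CS301: CS301 is gray → back edge
First back edge: CS450 → CS301.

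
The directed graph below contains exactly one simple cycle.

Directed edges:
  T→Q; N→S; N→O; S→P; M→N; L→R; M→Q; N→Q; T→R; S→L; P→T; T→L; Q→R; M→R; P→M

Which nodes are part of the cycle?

DFS with gray/black marking from N:
N gray
  S gray
    P gray
      M gray
        M→N: N is gray → back edge
Back edge closes the cycle N → S → P → M → N; its vertices are {M, N, P, S}.

M, N, P, S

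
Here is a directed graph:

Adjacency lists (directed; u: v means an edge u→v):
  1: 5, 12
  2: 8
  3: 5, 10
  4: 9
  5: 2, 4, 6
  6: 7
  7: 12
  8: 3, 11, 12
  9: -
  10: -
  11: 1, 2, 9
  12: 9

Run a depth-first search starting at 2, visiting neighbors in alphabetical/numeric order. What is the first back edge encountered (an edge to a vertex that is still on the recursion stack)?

5→2

DFS from 2 (visiting neighbors in alphabetical/numeric order); mark gray on enter, black on exit:
2 gray
  8 gray
    3 gray
      5 gray
        5→2: 2 is gray → back edge
First back edge: 5 → 2.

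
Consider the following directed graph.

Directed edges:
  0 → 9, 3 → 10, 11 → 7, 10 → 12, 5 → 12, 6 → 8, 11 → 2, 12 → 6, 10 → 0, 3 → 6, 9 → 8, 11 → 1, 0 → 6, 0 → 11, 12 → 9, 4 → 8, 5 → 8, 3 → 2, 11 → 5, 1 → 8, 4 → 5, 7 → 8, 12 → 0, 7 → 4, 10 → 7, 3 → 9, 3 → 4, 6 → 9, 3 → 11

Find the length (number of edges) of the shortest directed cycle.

4

For each vertex v, BFS finds the shortest path from v back to v.
The shortest such closed walk is 11 → 5 → 12 → 0 → 11, length 4.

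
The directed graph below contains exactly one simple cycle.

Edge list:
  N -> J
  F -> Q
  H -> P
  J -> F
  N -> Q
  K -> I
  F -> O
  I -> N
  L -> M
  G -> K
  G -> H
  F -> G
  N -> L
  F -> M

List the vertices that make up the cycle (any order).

F, G, I, J, K, N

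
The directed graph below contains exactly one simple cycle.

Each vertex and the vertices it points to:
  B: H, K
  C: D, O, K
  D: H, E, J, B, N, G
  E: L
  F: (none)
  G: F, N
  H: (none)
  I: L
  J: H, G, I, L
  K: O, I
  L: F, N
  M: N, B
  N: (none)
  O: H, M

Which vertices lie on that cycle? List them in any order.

B, K, M, O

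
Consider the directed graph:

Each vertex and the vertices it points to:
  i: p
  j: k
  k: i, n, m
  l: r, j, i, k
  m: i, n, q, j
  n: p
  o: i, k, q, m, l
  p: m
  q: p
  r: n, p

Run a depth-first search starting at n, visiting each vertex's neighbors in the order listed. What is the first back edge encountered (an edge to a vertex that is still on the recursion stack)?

DFS from n (visiting each vertex's neighbors in the order listed); mark gray on enter, black on exit:
n gray
  p gray
    m gray
      i gray
        i→p: p is gray → back edge
First back edge: i → p.

i→p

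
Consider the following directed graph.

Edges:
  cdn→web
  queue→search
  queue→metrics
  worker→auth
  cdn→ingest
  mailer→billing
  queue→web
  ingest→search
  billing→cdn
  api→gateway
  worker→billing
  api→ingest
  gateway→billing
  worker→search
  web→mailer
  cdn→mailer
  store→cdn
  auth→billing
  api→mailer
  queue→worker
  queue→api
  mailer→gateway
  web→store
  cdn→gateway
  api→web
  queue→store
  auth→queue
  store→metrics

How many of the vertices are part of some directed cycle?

A vertex is on a directed cycle iff it belongs to a strongly connected component of size ≥ 2 (or has a self-loop).
The vertices on cycles are {cdn, web, auth, queue, store, mailer, worker, billing, gateway} — 9 in total.

9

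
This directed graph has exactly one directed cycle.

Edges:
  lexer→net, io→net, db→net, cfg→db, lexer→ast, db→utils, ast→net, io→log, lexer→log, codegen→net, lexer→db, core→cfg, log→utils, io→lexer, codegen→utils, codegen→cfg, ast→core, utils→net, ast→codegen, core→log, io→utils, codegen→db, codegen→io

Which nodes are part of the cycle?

io, ast, lexer, codegen

DFS with gray/black marking from ast:
ast gray
  core gray
    cfg gray
      db gray
        net gray
        net black
        utils gray
          utils→net: net black — skip
        utils black
      db black
    cfg black
    log gray
      log→utils: utils black — skip
    log black
  core black
  codegen gray
    codegen→cfg: cfg black — skip
    codegen→db: db black — skip
    codegen→net: net black — skip
    codegen→utils: utils black — skip
    io gray
      io→utils: utils black — skip
      lexer gray
        lexer→log: log black — skip
        lexer→net: net black — skip
        lexer→db: db black — skip
        lexer→ast: ast is gray → back edge
Back edge closes the cycle ast → codegen → io → lexer → ast; its vertices are {io, ast, lexer, codegen}.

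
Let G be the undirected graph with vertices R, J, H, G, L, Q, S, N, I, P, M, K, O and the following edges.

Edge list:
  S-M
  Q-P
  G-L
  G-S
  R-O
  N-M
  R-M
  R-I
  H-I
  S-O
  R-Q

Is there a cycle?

Yes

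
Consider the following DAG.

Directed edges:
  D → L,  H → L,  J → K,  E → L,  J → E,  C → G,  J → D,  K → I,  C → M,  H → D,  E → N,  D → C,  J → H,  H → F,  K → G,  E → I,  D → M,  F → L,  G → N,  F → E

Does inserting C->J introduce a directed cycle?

Yes

Adding C→J creates a cycle iff J can already reach C.
Path from J: J → D → C.
So J → … → C → J is a cycle.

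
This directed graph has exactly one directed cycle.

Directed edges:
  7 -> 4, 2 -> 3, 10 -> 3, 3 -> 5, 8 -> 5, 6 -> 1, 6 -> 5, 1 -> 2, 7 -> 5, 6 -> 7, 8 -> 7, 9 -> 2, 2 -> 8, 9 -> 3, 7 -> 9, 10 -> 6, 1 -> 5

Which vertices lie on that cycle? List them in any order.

2, 7, 8, 9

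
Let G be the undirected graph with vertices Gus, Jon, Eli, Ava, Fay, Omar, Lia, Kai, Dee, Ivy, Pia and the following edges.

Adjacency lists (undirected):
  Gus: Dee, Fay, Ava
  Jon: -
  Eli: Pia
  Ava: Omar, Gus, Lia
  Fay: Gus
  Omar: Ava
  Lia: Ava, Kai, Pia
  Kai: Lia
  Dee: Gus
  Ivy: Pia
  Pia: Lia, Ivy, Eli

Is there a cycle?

No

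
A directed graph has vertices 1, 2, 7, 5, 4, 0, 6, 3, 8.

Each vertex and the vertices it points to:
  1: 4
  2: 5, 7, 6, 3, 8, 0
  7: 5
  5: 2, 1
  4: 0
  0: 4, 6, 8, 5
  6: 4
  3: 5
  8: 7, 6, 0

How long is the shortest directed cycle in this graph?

For each vertex v, BFS finds the shortest path from v back to v.
The shortest such closed walk is 2 → 5 → 2, length 2.

2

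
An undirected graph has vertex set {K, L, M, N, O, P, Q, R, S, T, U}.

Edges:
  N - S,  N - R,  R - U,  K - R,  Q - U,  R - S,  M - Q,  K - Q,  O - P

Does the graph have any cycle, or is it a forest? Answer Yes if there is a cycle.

DFS, tracking each vertex's parent; an edge to a visited non-parent vertex closes a cycle.
Start from T:
visit T (parent –)
visit K (parent –)
  visit R (parent K)
    visit U (parent R)
      visit Q (parent U)
        Q–U: parent, skip
        visit M (parent Q)
          M–Q: parent, skip
        Q–K: K visited and ≠ parent → cycle
Cycle: K – R – U – Q – K.

Yes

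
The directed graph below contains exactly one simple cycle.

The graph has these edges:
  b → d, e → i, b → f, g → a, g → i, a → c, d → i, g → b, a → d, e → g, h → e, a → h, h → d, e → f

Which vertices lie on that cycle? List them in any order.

DFS with gray/black marking from g:
g gray
  i gray
  i black
  a gray
    c gray
    c black
    d gray
      d→i: i black — skip
    d black
    h gray
      h→d: d black — skip
      e gray
        e→i: i black — skip
        e→g: g is gray → back edge
Back edge closes the cycle g → a → h → e → g; its vertices are {a, e, g, h}.

a, e, g, h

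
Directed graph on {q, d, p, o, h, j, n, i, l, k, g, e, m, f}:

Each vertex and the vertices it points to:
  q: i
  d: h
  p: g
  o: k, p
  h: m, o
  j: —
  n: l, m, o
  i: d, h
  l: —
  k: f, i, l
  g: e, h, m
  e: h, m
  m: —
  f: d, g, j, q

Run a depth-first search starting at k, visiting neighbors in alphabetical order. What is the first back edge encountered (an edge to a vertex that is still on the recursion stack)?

o->k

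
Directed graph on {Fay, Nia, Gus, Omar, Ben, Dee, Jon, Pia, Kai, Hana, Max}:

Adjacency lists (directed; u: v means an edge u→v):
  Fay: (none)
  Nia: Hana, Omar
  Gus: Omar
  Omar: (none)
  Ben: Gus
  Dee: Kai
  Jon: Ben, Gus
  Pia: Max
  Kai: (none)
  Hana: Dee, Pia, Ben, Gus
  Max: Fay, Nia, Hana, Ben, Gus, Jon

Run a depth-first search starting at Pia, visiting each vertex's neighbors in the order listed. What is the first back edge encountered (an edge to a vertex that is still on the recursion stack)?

DFS from Pia (visiting each vertex's neighbors in the order listed); mark gray on enter, black on exit:
Pia gray
  Max gray
    Fay gray
    Fay black
    Nia gray
      Hana gray
        Dee gray
          Kai gray
          Kai black
        Dee black
        Hana→Pia: Pia is gray → back edge
First back edge: Hana → Pia.

Hana→Pia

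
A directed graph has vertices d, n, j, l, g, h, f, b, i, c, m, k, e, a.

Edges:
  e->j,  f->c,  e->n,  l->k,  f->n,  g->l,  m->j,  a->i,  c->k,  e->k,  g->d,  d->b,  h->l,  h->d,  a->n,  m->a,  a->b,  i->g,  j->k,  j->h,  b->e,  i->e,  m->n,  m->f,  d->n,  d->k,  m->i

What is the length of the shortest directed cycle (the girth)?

5

For each vertex v, BFS finds the shortest path from v back to v.
The shortest such closed walk is j → h → d → b → e → j, length 5.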